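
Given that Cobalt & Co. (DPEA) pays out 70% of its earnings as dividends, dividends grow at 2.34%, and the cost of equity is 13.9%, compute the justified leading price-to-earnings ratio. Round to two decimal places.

6.06

Justified leading P/E = b/(r−g) = 0.70/(0.139−0.0234) = 6.0554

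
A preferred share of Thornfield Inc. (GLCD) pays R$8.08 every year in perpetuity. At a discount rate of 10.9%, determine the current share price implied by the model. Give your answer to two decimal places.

R$74.13

Zero-growth DDM (perpetuity): P₀ = D/r = 8.08 / 0.109 = 74.1284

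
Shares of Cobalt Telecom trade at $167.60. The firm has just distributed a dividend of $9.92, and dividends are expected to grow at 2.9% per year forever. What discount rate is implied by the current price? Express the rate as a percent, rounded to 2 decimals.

Rearranging the constant-growth DDM: r = D₁/P₀ + g.
D₁ = 9.92 × (1 + 0.029) = 10.2077.
r = 10.2077 / 167.60 + 0.029 = 0.06091 + 0.029 = 0.08991

8.99%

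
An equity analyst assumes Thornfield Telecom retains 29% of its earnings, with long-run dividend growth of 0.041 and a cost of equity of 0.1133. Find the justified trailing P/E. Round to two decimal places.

10.22

Payout ratio b = 1 − 0.29 = 0.71.
Justified trailing P/E = b(1+g)/(r−g) = 0.71×(1+0.041)/(0.1133−0.041) = 10.2228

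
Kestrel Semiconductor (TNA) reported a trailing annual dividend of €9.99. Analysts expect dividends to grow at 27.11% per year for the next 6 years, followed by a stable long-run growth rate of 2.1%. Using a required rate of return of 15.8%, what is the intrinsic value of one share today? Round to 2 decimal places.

Two-stage DDM. Project D₁…D_6 at 0.2711, terminal growth 0.021, discount at r = 0.158.
D_1 = 12.6983
D_2 = 16.1408
D_3 = 20.5166
D_4 = 26.0786
D_5 = 33.1485
D_6 = 42.1351
Terminal value at t=6: TV = D_7/(r−g) = 43.0199/(0.158−0.021) = 314.0140
P₀ = 12.6983/(1+0.158)^1 + 16.1408/(1+0.158)^2 + 20.5166/(1+0.158)^3 + 26.0786/(1+0.158)^4 + 33.1485/(1+0.158)^5 + 42.1351/(1+0.158)^6 + 314.0140/(1+0.158)^6 = 214.3367

€214.34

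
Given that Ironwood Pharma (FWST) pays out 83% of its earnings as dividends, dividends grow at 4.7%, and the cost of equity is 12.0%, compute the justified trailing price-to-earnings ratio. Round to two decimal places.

Justified trailing P/E = b(1+g)/(r−g) = 0.83×(1+0.047)/(0.12−0.047) = 11.9042

11.90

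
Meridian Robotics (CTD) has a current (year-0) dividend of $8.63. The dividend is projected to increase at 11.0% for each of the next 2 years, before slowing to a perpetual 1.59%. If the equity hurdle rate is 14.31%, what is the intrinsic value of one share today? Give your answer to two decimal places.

$81.51

Two-stage DDM. Project D₁…D_2 at 0.11, terminal growth 0.0159, discount at r = 0.1431.
D_1 = 9.5793
D_2 = 10.6330
Terminal value at t=2: TV = D_3/(r−g) = 10.8021/(0.1431−0.0159) = 84.9221
P₀ = 9.5793/(1+0.1431)^1 + 10.6330/(1+0.1431)^2 + 84.9221/(1+0.1431)^2 = 81.5084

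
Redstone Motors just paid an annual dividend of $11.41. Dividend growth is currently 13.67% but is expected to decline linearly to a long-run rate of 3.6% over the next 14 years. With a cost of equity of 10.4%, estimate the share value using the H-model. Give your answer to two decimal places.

$292.11

H-model: P₀ = D₀[(1+g_L) + H(g_S−g_L)]/(r−g_L), with H = 14/2 = 7.
P₀ = 11.41 × [(1+0.036) + 7×(0.1367−0.036)] / (0.104−0.036)
   = 11.41 × 1.7409 / 0.068 = 292.1128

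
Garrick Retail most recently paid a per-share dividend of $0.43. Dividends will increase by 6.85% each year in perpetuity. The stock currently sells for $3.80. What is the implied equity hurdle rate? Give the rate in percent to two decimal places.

18.94%

Rearranging the constant-growth DDM: r = D₁/P₀ + g.
D₁ = 0.43 × (1 + 0.0685) = 0.4595.
r = 0.4595 / 3.80 + 0.0685 = 0.12091 + 0.0685 = 0.18941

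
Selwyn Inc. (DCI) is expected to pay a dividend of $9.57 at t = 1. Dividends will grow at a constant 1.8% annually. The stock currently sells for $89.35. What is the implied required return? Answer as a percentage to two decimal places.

12.51%

Rearranging the constant-growth DDM: r = D₁/P₀ + g.
r = 9.5700 / 89.35 + 0.018 = 0.10711 + 0.018 = 0.12511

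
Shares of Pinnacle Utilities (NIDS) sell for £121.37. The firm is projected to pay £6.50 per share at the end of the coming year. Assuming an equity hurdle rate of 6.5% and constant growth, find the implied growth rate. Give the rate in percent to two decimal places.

1.14%

From P₀ = D₁/(r − g), the implied growth is g = r − D₁/P₀.
g = 0.065 − 6.50/121.37 = 0.065 − 0.05356 = 0.01144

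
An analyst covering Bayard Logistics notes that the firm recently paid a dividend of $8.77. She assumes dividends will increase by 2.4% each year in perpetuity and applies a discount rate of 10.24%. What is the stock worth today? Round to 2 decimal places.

Gordon growth model: P₀ = D₁/(r − g). D₁ = 8.77 × (1 + 0.024) = 8.9805.
P₀ = 8.9805 / (0.1024 − 0.024) = 8.9805 / 0.0784 = 114.5469

$114.55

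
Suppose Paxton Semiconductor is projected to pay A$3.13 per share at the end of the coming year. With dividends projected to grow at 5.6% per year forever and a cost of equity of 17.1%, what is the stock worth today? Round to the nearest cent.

A$27.22

Gordon growth model: P₀ = D₁/(r − g), with D₁ = 3.13 given directly.
P₀ = 3.1300 / (0.171 − 0.056) = 3.1300 / 0.115 = 27.2174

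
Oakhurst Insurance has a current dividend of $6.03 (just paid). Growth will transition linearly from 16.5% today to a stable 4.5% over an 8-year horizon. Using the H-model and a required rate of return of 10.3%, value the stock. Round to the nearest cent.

H-model: P₀ = D₀[(1+g_L) + H(g_S−g_L)]/(r−g_L), with H = 8/2 = 4.
P₀ = 6.03 × [(1+0.045) + 4×(0.165−0.045)] / (0.103−0.045)
   = 6.03 × 1.5250 / 0.058 = 158.5474

$158.55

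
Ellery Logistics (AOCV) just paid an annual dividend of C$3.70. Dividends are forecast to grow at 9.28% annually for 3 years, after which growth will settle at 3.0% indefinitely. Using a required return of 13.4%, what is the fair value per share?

Two-stage DDM. Project D₁…D_3 at 0.0928, terminal growth 0.03, discount at r = 0.134.
D_1 = 4.0434
D_2 = 4.4186
D_3 = 4.8286
Terminal value at t=3: TV = D_4/(r−g) = 4.9735/(0.134−0.03) = 47.8220
P₀ = 4.0434/(1+0.134)^1 + 4.4186/(1+0.134)^2 + 4.8286/(1+0.134)^3 + 47.8220/(1+0.134)^3 = 43.1064

C$43.11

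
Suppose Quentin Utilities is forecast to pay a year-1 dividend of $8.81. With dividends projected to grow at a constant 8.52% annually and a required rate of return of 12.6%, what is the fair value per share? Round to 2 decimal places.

Gordon growth model: P₀ = D₁/(r − g), with D₁ = 8.81 given directly.
P₀ = 8.8100 / (0.126 − 0.0852) = 8.8100 / 0.0408 = 215.9314

$215.93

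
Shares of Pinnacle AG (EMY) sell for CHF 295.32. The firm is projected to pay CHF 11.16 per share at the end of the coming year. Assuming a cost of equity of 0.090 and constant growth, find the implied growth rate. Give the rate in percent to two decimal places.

5.22%

From P₀ = D₁/(r − g), the implied growth is g = r − D₁/P₀.
g = 0.09 − 11.16/295.32 = 0.09 − 0.03779 = 0.05221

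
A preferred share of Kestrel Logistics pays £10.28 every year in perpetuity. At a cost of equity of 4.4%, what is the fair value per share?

Zero-growth DDM (perpetuity): P₀ = D/r = 10.28 / 0.044 = 233.6364

£233.64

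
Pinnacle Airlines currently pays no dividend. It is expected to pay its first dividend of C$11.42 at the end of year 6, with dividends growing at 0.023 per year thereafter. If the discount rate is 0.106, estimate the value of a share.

Deferred-dividend DDM. At t=5 the remaining stream is a growing perpetuity with first payment D_6 = 11.42.
V_5 = D_6/(r−g) = 11.42/(0.106−0.023) = 137.5904
P₀ = V_5/(1+r)^5 = 137.5904/(1+0.106)^5 = 83.1405

C$83.14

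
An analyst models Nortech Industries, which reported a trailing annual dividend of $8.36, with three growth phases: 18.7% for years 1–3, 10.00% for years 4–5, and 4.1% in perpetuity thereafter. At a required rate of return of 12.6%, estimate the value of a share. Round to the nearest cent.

$161.28

Three-stage DDM. Project D₁…D_5; terminal Gordon value at t=5 with g = 0.041; discount at r = 0.126.
D_1 = 9.9233
D_2 = 11.7790
D_3 = 13.9817
D_4 = 15.3798
D_5 = 16.9178
TV_5 = 17.6114/(0.126−0.041) = 207.1933
P₀ = Σ Dₜ/(1+r)ᵗ + TV_5/(1+r)^5 = 161.2788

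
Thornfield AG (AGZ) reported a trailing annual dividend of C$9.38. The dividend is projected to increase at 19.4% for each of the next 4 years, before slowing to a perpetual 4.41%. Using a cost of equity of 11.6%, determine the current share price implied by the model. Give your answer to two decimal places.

C$223.03

Two-stage DDM. Project D₁…D_4 at 0.194, terminal growth 0.0441, discount at r = 0.116.
D_1 = 11.1997
D_2 = 13.3725
D_3 = 15.9667
D_4 = 19.0643
Terminal value at t=4: TV = D_5/(r−g) = 19.9050/(0.116−0.0441) = 276.8429
P₀ = 11.1997/(1+0.116)^1 + 13.3725/(1+0.116)^2 + 15.9667/(1+0.116)^3 + 19.0643/(1+0.116)^4 + 276.8429/(1+0.116)^4 = 223.0250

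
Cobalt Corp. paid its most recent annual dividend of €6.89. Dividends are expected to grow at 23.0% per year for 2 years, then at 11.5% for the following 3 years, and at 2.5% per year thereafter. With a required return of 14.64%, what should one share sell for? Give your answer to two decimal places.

Three-stage DDM. Project D₁…D_5; terminal Gordon value at t=5 with g = 0.025; discount at r = 0.1464.
D_1 = 8.4747
D_2 = 10.4239
D_3 = 11.6226
D_4 = 12.9592
D_5 = 14.4495
TV_5 = 14.8108/(0.1464−0.025) = 121.9998
P₀ = Σ Dₜ/(1+r)ᵗ + TV_5/(1+r)^5 = 99.4526

€99.45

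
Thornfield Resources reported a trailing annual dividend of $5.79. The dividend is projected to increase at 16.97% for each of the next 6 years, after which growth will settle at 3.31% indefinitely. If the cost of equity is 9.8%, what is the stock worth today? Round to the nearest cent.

$178.32

Two-stage DDM. Project D₁…D_6 at 0.1697, terminal growth 0.0331, discount at r = 0.098.
D_1 = 6.7726
D_2 = 7.9219
D_3 = 9.2662
D_4 = 10.8387
D_5 = 12.6780
D_6 = 14.8295
Terminal value at t=6: TV = D_7/(r−g) = 15.3203/(0.098−0.0331) = 236.0604
P₀ = 6.7726/(1+0.098)^1 + 7.9219/(1+0.098)^2 + 9.2662/(1+0.098)^3 + 10.8387/(1+0.098)^4 + 12.6780/(1+0.098)^5 + 14.8295/(1+0.098)^6 + 236.0604/(1+0.098)^6 = 178.3156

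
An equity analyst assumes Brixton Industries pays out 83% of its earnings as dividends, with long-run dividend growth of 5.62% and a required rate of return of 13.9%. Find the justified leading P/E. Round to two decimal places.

Justified leading P/E = b/(r−g) = 0.83/(0.139−0.0562) = 10.0242

10.02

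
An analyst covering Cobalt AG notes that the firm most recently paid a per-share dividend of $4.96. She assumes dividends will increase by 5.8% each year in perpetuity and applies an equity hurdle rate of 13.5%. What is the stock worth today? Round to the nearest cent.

Gordon growth model: P₀ = D₁/(r − g). D₁ = 4.96 × (1 + 0.058) = 5.2477.
P₀ = 5.2477 / (0.135 − 0.058) = 5.2477 / 0.077 = 68.1517

$68.15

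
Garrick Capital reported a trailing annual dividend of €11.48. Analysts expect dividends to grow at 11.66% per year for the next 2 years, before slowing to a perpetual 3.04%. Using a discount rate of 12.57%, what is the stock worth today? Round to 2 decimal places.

Two-stage DDM. Project D₁…D_2 at 0.1166, terminal growth 0.0304, discount at r = 0.1257.
D_1 = 12.8186
D_2 = 14.3132
Terminal value at t=2: TV = D_3/(r−g) = 14.7483/(0.1257−0.0304) = 154.7569
P₀ = 12.8186/(1+0.1257)^1 + 14.3132/(1+0.1257)^2 + 154.7569/(1+0.1257)^2 = 144.8074

€144.81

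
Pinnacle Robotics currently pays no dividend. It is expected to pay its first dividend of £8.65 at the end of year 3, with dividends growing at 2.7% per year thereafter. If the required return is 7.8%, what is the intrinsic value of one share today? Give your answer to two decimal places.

Deferred-dividend DDM. At t=2 the remaining stream is a growing perpetuity with first payment D_3 = 8.65.
V_2 = D_3/(r−g) = 8.65/(0.078−0.027) = 169.6078
P₀ = V_2/(1+r)^2 = 169.6078/(1+0.078)^2 = 145.9514

£145.95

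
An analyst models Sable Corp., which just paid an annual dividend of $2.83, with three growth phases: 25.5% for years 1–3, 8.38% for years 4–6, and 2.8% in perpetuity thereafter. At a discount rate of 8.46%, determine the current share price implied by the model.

$104.04

Three-stage DDM. Project D₁…D_6; terminal Gordon value at t=6 with g = 0.028; discount at r = 0.0846.
D_1 = 3.5516
D_2 = 4.4573
D_3 = 5.5939
D_4 = 6.0627
D_5 = 6.5708
D_6 = 7.1214
TV_6 = 7.3208/(0.0846−0.028) = 129.3426
P₀ = Σ Dₜ/(1+r)ᵗ + TV_6/(1+r)^6 = 104.0374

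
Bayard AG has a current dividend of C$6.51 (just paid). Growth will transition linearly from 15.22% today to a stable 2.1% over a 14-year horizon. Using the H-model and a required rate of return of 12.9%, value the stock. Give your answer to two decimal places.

H-model: P₀ = D₀[(1+g_L) + H(g_S−g_L)]/(r−g_L), with H = 14/2 = 7.
P₀ = 6.51 × [(1+0.021) + 7×(0.1522−0.021)] / (0.129−0.021)
   = 6.51 × 1.9394 / 0.108 = 116.9027

C$116.90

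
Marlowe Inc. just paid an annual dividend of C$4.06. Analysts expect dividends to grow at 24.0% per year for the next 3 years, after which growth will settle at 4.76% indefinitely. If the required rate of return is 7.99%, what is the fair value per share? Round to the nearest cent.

C$215.52

Two-stage DDM. Project D₁…D_3 at 0.24, terminal growth 0.0476, discount at r = 0.0799.
D_1 = 5.0344
D_2 = 6.2427
D_3 = 7.7409
Terminal value at t=3: TV = D_4/(r−g) = 8.1094/(0.0799−0.0476) = 251.0638
P₀ = 5.0344/(1+0.0799)^1 + 6.2427/(1+0.0799)^2 + 7.7409/(1+0.0799)^3 + 251.0638/(1+0.0799)^3 = 215.5195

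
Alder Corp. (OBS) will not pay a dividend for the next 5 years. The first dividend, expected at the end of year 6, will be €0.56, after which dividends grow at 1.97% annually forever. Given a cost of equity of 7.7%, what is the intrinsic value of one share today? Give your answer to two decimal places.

Deferred-dividend DDM. At t=5 the remaining stream is a growing perpetuity with first payment D_6 = 0.56.
V_5 = D_6/(r−g) = 0.56/(0.077−0.0197) = 9.7731
P₀ = V_5/(1+r)^5 = 9.7731/(1+0.077)^5 = 6.7446

€6.74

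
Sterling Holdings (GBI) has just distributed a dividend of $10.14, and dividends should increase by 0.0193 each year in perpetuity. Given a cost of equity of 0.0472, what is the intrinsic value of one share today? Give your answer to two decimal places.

Gordon growth model: P₀ = D₁/(r − g). D₁ = 10.14 × (1 + 0.0193) = 10.3357.
P₀ = 10.3357 / (0.0472 − 0.0193) = 10.3357 / 0.0279 = 370.4553

$370.46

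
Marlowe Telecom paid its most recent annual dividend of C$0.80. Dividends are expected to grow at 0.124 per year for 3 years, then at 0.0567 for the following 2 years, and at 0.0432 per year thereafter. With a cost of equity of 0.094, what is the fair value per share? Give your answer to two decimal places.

C$20.80

Three-stage DDM. Project D₁…D_5; terminal Gordon value at t=5 with g = 0.0432; discount at r = 0.094.
D_1 = 0.8992
D_2 = 1.0107
D_3 = 1.1360
D_4 = 1.2004
D_5 = 1.2685
TV_5 = 1.3233/(0.094−0.0432) = 26.0493
P₀ = Σ Dₜ/(1+r)ᵗ + TV_5/(1+r)^5 = 20.8046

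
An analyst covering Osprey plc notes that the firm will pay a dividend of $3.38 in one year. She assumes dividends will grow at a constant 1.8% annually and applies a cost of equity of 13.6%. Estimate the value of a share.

Gordon growth model: P₀ = D₁/(r − g), with D₁ = 3.38 given directly.
P₀ = 3.3800 / (0.136 − 0.018) = 3.3800 / 0.118 = 28.6441

$28.64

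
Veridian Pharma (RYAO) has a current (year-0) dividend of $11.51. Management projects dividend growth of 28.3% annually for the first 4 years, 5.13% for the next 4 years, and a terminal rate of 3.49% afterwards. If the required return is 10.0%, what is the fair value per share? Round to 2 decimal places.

Three-stage DDM. Project D₁…D_8; terminal Gordon value at t=8 with g = 0.0349; discount at r = 0.1.
D_1 = 14.7673
D_2 = 18.9465
D_3 = 24.3083
D_4 = 31.1876
D_5 = 32.7875
D_6 = 34.4695
D_7 = 36.2378
D_8 = 38.0968
TV_8 = 39.4264/(0.1−0.0349) = 605.6281
P₀ = Σ Dₜ/(1+r)ᵗ + TV_8/(1+r)^8 = 427.3616

$427.36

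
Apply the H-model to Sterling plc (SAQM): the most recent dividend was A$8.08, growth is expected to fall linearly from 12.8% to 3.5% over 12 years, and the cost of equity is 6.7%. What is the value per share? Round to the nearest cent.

A$402.23

H-model: P₀ = D₀[(1+g_L) + H(g_S−g_L)]/(r−g_L), with H = 12/2 = 6.
P₀ = 8.08 × [(1+0.035) + 6×(0.128−0.035)] / (0.067−0.035)
   = 8.08 × 1.5930 / 0.032 = 402.2325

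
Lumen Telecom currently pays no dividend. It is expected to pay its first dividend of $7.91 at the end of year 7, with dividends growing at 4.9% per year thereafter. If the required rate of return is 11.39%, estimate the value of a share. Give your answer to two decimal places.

Deferred-dividend DDM. At t=6 the remaining stream is a growing perpetuity with first payment D_7 = 7.91.
V_6 = D_7/(r−g) = 7.91/(0.1139−0.049) = 121.8798
P₀ = V_6/(1+r)^6 = 121.8798/(1+0.1139)^6 = 63.8050

$63.80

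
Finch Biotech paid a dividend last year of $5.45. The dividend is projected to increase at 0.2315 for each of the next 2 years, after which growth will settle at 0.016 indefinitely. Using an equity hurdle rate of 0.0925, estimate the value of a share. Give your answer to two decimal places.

Two-stage DDM. Project D₁…D_2 at 0.2315, terminal growth 0.016, discount at r = 0.0925.
D_1 = 6.7117
D_2 = 8.2654
Terminal value at t=2: TV = D_3/(r−g) = 8.3977/(0.0925−0.016) = 109.7735
P₀ = 6.7117/(1+0.0925)^1 + 8.2654/(1+0.0925)^2 + 109.7735/(1+0.0925)^2 = 105.0403

$105.04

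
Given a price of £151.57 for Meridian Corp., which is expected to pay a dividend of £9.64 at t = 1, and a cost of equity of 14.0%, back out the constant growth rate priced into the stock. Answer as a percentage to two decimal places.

7.64%

From P₀ = D₁/(r − g), the implied growth is g = r − D₁/P₀.
g = 0.14 − 9.64/151.57 = 0.14 − 0.06360 = 0.07640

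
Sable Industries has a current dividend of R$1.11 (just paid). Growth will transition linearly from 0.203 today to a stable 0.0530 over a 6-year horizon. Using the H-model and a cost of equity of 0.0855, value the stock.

H-model: P₀ = D₀[(1+g_L) + H(g_S−g_L)]/(r−g_L), with H = 6/2 = 3.
P₀ = 1.11 × [(1+0.053) + 3×(0.203−0.053)] / (0.0855−0.053)
   = 1.11 × 1.5030 / 0.0325 = 51.3332

R$51.33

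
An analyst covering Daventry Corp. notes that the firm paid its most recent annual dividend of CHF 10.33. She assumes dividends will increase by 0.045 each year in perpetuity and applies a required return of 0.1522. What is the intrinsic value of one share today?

Gordon growth model: P₀ = D₁/(r − g). D₁ = 10.33 × (1 + 0.045) = 10.7948.
P₀ = 10.7948 / (0.1522 − 0.045) = 10.7948 / 0.1072 = 100.6982

CHF 100.70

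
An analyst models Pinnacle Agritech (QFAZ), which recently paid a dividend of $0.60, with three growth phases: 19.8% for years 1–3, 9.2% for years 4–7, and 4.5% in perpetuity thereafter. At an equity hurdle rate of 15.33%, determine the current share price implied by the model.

Three-stage DDM. Project D₁…D_7; terminal Gordon value at t=7 with g = 0.045; discount at r = 0.1533.
D_1 = 0.7188
D_2 = 0.8611
D_3 = 1.0316
D_4 = 1.1265
D_5 = 1.2302
D_6 = 1.3434
D_7 = 1.4669
TV_7 = 1.5330/(0.1533−0.045) = 14.1547
P₀ = Σ Dₜ/(1+r)ᵗ + TV_7/(1+r)^7 = 9.5098

$9.51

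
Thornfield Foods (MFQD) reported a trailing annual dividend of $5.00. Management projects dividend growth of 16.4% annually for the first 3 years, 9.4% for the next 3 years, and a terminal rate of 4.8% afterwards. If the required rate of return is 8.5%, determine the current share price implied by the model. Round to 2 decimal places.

Three-stage DDM. Project D₁…D_6; terminal Gordon value at t=6 with g = 0.048; discount at r = 0.085.
D_1 = 5.8200
D_2 = 6.7745
D_3 = 7.8855
D_4 = 8.6267
D_5 = 9.4376
D_6 = 10.3248
TV_6 = 10.8204/(0.085−0.048) = 292.4425
P₀ = Σ Dₜ/(1+r)ᵗ + TV_6/(1+r)^6 = 215.3733

$215.37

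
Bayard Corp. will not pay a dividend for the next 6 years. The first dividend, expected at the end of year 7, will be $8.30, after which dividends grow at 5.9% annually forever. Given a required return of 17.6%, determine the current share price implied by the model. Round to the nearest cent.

Deferred-dividend DDM. At t=6 the remaining stream is a growing perpetuity with first payment D_7 = 8.30.
V_6 = D_7/(r−g) = 8.30/(0.176−0.059) = 70.9402
P₀ = V_6/(1+r)^6 = 70.9402/(1+0.176)^6 = 26.8194

$26.82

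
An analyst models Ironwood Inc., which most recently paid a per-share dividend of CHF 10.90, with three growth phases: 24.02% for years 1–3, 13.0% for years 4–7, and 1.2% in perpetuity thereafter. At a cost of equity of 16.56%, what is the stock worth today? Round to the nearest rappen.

CHF 162.11

Three-stage DDM. Project D₁…D_7; terminal Gordon value at t=7 with g = 0.012; discount at r = 0.1656.
D_1 = 13.5182
D_2 = 16.7652
D_3 = 20.7923
D_4 = 23.4953
D_5 = 26.5496
D_6 = 30.0011
D_7 = 33.9012
TV_7 = 34.3080/(0.1656−0.012) = 223.3597
P₀ = Σ Dₜ/(1+r)ᵗ + TV_7/(1+r)^7 = 162.1076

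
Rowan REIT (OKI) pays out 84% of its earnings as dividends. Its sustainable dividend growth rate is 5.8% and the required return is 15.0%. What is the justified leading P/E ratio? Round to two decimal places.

9.13

Justified leading P/E = b/(r−g) = 0.84/(0.15−0.058) = 9.1304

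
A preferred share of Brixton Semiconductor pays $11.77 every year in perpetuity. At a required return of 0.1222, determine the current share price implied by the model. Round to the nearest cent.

$96.32

Zero-growth DDM (perpetuity): P₀ = D/r = 11.77 / 0.1222 = 96.3175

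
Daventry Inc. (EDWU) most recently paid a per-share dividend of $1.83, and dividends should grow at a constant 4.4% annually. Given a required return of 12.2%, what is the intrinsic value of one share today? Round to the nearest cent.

$24.49

Gordon growth model: P₀ = D₁/(r − g). D₁ = 1.83 × (1 + 0.044) = 1.9105.
P₀ = 1.9105 / (0.122 − 0.044) = 1.9105 / 0.078 = 24.4938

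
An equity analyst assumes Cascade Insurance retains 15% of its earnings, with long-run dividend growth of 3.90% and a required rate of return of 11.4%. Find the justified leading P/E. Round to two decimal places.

11.33

Payout ratio b = 1 − 0.15 = 0.85.
Justified leading P/E = b/(r−g) = 0.85/(0.114−0.039) = 11.3333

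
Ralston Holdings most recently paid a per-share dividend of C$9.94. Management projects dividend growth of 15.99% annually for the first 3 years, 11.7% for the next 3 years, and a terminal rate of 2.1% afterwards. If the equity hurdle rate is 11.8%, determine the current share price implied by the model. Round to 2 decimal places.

C$181.87

Three-stage DDM. Project D₁…D_6; terminal Gordon value at t=6 with g = 0.021; discount at r = 0.118.
D_1 = 11.5294
D_2 = 13.3730
D_3 = 15.5113
D_4 = 17.3261
D_5 = 19.3533
D_6 = 21.6176
TV_6 = 22.0716/(0.118−0.021) = 227.5420
P₀ = Σ Dₜ/(1+r)ᵗ + TV_6/(1+r)^6 = 181.8747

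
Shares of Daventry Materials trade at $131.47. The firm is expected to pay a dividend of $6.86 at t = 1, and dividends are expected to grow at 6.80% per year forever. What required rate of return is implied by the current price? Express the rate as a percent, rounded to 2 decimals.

Rearranging the constant-growth DDM: r = D₁/P₀ + g.
r = 6.8600 / 131.47 + 0.068 = 0.05218 + 0.068 = 0.12018

12.02%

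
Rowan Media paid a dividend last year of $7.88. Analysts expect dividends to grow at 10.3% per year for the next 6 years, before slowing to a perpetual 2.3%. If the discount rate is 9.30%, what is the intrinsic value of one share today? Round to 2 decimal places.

$170.45

Two-stage DDM. Project D₁…D_6 at 0.103, terminal growth 0.023, discount at r = 0.093.
D_1 = 8.6916
D_2 = 9.5869
D_3 = 10.5743
D_4 = 11.6635
D_5 = 12.8648
D_6 = 14.1899
Terminal value at t=6: TV = D_7/(r−g) = 14.5163/(0.093−0.023) = 207.3752
P₀ = 8.6916/(1+0.093)^1 + 9.5869/(1+0.093)^2 + 10.5743/(1+0.093)^3 + 11.6635/(1+0.093)^4 + 12.8648/(1+0.093)^5 + 14.1899/(1+0.093)^6 + 207.3752/(1+0.093)^6 = 170.4460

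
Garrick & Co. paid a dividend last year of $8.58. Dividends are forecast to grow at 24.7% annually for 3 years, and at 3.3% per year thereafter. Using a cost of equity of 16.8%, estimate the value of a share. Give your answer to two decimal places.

$109.28

Two-stage DDM. Project D₁…D_3 at 0.247, terminal growth 0.033, discount at r = 0.168.
D_1 = 10.6993
D_2 = 13.3420
D_3 = 16.6374
Terminal value at t=3: TV = D_4/(r−g) = 17.1865/(0.168−0.033) = 127.3073
P₀ = 10.6993/(1+0.168)^1 + 13.3420/(1+0.168)^2 + 16.6374/(1+0.168)^3 + 127.3073/(1+0.168)^3 = 109.2775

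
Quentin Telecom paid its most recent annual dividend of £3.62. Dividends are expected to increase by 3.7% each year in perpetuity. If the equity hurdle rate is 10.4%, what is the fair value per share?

Gordon growth model: P₀ = D₁/(r − g). D₁ = 3.62 × (1 + 0.037) = 3.7539.
P₀ = 3.7539 / (0.104 − 0.037) = 3.7539 / 0.067 = 56.0290

£56.03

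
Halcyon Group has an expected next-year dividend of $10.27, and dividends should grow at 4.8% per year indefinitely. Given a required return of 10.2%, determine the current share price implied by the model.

$190.19

Gordon growth model: P₀ = D₁/(r − g), with D₁ = 10.27 given directly.
P₀ = 10.2700 / (0.102 − 0.048) = 10.2700 / 0.054 = 190.1852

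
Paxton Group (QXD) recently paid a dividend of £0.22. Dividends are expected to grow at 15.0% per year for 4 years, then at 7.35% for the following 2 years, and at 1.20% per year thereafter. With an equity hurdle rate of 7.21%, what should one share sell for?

Three-stage DDM. Project D₁…D_6; terminal Gordon value at t=6 with g = 0.012; discount at r = 0.0721.
D_1 = 0.2530
D_2 = 0.2909
D_3 = 0.3346
D_4 = 0.3848
D_5 = 0.4131
D_6 = 0.4434
TV_6 = 0.4487/(0.0721−0.012) = 7.4666
P₀ = Σ Dₜ/(1+r)ᵗ + TV_6/(1+r)^6 = 6.5527

£6.55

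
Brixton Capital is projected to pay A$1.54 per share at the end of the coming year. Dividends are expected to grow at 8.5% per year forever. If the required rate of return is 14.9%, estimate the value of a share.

Gordon growth model: P₀ = D₁/(r − g), with D₁ = 1.54 given directly.
P₀ = 1.5400 / (0.149 − 0.085) = 1.5400 / 0.064 = 24.0625

A$24.06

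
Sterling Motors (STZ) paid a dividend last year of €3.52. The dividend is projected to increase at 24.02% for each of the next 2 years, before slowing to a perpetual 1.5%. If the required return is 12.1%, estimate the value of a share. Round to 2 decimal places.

Two-stage DDM. Project D₁…D_2 at 0.2402, terminal growth 0.015, discount at r = 0.121.
D_1 = 4.3655
D_2 = 5.4141
Terminal value at t=2: TV = D_3/(r−g) = 5.4953/(0.121−0.015) = 51.8425
P₀ = 4.3655/(1+0.121)^1 + 5.4141/(1+0.121)^2 + 51.8425/(1+0.121)^2 = 49.4575

€49.46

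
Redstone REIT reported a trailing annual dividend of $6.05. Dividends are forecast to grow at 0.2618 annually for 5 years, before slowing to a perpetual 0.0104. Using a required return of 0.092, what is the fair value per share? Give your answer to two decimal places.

$201.96

Two-stage DDM. Project D₁…D_5 at 0.2618, terminal growth 0.0104, discount at r = 0.092.
D_1 = 7.6339
D_2 = 9.6324
D_3 = 12.1542
D_4 = 15.3362
D_5 = 19.3512
Terminal value at t=5: TV = D_6/(r−g) = 19.5525/(0.092−0.0104) = 239.6134
P₀ = 7.6339/(1+0.092)^1 + 9.6324/(1+0.092)^2 + 12.1542/(1+0.092)^3 + 15.3362/(1+0.092)^4 + 19.3512/(1+0.092)^5 + 239.6134/(1+0.092)^5 = 201.9611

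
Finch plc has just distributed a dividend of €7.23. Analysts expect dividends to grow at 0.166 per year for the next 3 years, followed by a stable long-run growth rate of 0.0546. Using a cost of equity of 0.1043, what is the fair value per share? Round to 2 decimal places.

€204.80

Two-stage DDM. Project D₁…D_3 at 0.166, terminal growth 0.0546, discount at r = 0.1043.
D_1 = 8.4302
D_2 = 9.8296
D_3 = 11.4613
Terminal value at t=3: TV = D_4/(r−g) = 12.0871/(0.1043−0.0546) = 243.2010
P₀ = 8.4302/(1+0.1043)^1 + 9.8296/(1+0.1043)^2 + 11.4613/(1+0.1043)^3 + 243.2010/(1+0.1043)^3 = 204.7996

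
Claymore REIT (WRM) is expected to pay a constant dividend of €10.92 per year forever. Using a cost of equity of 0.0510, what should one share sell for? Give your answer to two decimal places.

€214.12

Zero-growth DDM (perpetuity): P₀ = D/r = 10.92 / 0.051 = 214.1176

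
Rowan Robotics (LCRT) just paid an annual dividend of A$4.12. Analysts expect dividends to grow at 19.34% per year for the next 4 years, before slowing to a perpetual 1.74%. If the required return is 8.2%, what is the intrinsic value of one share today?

Two-stage DDM. Project D₁…D_4 at 0.1934, terminal growth 0.0174, discount at r = 0.082.
D_1 = 4.9168
D_2 = 5.8677
D_3 = 7.0025
D_4 = 8.3568
Terminal value at t=4: TV = D_5/(r−g) = 8.5022/(0.082−0.0174) = 131.6135
P₀ = 4.9168/(1+0.082)^1 + 5.8677/(1+0.082)^2 + 7.0025/(1+0.082)^3 + 8.3568/(1+0.082)^4 + 131.6135/(1+0.082)^4 = 117.2081

A$117.21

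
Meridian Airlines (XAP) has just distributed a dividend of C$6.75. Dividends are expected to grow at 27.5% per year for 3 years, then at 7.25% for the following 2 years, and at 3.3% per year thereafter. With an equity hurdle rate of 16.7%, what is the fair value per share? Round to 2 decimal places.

Three-stage DDM. Project D₁…D_5; terminal Gordon value at t=5 with g = 0.033; discount at r = 0.167.
D_1 = 8.6062
D_2 = 10.9730
D_3 = 13.9905
D_4 = 15.0048
D_5 = 16.0927
TV_5 = 16.6238/(0.167−0.033) = 124.0579
P₀ = Σ Dₜ/(1+r)ᵗ + TV_5/(1+r)^5 = 97.0748

C$97.07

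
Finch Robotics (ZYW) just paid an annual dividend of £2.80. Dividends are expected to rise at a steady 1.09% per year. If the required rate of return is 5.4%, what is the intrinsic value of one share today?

£65.67

Gordon growth model: P₀ = D₁/(r − g). D₁ = 2.80 × (1 + 0.0109) = 2.8305.
P₀ = 2.8305 / (0.054 − 0.0109) = 2.8305 / 0.0431 = 65.6733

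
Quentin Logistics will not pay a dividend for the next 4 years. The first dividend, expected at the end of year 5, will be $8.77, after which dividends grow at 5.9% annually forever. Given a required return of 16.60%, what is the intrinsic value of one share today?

$44.34

Deferred-dividend DDM. At t=4 the remaining stream is a growing perpetuity with first payment D_5 = 8.77.
V_4 = D_5/(r−g) = 8.77/(0.166−0.059) = 81.9626
P₀ = V_4/(1+r)^4 = 81.9626/(1+0.166)^4 = 44.3426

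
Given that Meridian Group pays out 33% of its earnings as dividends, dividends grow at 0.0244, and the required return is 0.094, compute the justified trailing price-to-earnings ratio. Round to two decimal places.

Justified trailing P/E = b(1+g)/(r−g) = 0.33×(1+0.0244)/(0.094−0.0244) = 4.8571

4.86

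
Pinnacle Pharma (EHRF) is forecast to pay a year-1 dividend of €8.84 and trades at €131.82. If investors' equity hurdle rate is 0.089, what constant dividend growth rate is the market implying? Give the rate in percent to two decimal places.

2.19%

From P₀ = D₁/(r − g), the implied growth is g = r − D₁/P₀.
g = 0.089 − 8.84/131.82 = 0.089 − 0.06706 = 0.02194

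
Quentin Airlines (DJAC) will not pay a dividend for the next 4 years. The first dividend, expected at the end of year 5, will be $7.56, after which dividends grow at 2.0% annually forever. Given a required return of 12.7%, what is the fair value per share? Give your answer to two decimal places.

$43.80

Deferred-dividend DDM. At t=4 the remaining stream is a growing perpetuity with first payment D_5 = 7.56.
V_4 = D_5/(r−g) = 7.56/(0.127−0.02) = 70.6542
P₀ = V_4/(1+r)^4 = 70.6542/(1+0.127)^4 = 43.7968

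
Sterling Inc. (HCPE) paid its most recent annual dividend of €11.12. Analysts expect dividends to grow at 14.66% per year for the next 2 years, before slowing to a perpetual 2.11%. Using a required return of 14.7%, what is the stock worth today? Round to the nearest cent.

€112.35

Two-stage DDM. Project D₁…D_2 at 0.1466, terminal growth 0.0211, discount at r = 0.147.
D_1 = 12.7502
D_2 = 14.6194
Terminal value at t=2: TV = D_3/(r−g) = 14.9278/(0.147−0.0211) = 118.5690
P₀ = 12.7502/(1+0.147)^1 + 14.6194/(1+0.147)^2 + 118.5690/(1+0.147)^2 = 112.3532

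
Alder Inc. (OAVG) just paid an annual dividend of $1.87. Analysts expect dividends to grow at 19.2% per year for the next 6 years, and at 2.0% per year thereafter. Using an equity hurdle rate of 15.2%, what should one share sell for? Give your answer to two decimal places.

$30.40

Two-stage DDM. Project D₁…D_6 at 0.192, terminal growth 0.02, discount at r = 0.152.
D_1 = 2.2290
D_2 = 2.6570
D_3 = 3.1672
D_4 = 3.7753
D_5 = 4.5001
D_6 = 5.3641
Terminal value at t=6: TV = D_7/(r−g) = 5.4714/(0.152−0.02) = 41.4501
P₀ = 2.2290/(1+0.152)^1 + 2.6570/(1+0.152)^2 + 3.1672/(1+0.152)^3 + 3.7753/(1+0.152)^4 + 4.5001/(1+0.152)^5 + 5.3641/(1+0.152)^6 + 41.4501/(1+0.152)^6 = 30.3994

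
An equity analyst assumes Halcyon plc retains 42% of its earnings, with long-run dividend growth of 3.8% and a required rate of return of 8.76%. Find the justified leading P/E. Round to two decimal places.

11.69

Payout ratio b = 1 − 0.42 = 0.58.
Justified leading P/E = b/(r−g) = 0.58/(0.0876−0.038) = 11.6935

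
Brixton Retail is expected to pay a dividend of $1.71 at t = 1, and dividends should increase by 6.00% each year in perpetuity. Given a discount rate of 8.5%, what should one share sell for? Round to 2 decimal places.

$68.40

Gordon growth model: P₀ = D₁/(r − g), with D₁ = 1.71 given directly.
P₀ = 1.7100 / (0.085 − 0.06) = 1.7100 / 0.025 = 68.4000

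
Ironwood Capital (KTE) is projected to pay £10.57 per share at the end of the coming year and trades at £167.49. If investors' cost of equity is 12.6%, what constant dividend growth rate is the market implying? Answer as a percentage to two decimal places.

6.29%

From P₀ = D₁/(r − g), the implied growth is g = r − D₁/P₀.
g = 0.126 − 10.57/167.49 = 0.126 − 0.06311 = 0.06289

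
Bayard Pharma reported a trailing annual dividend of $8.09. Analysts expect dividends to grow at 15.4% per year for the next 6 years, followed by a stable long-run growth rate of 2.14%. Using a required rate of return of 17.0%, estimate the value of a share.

$97.47

Two-stage DDM. Project D₁…D_6 at 0.154, terminal growth 0.0214, discount at r = 0.17.
D_1 = 9.3359
D_2 = 10.7736
D_3 = 12.4327
D_4 = 14.3474
D_5 = 16.5568
D_6 = 19.1066
Terminal value at t=6: TV = D_7/(r−g) = 19.5155/(0.17−0.0214) = 131.3289
P₀ = 9.3359/(1+0.17)^1 + 10.7736/(1+0.17)^2 + 12.4327/(1+0.17)^3 + 14.3474/(1+0.17)^4 + 16.5568/(1+0.17)^5 + 19.1066/(1+0.17)^6 + 131.3289/(1+0.17)^6 = 97.4660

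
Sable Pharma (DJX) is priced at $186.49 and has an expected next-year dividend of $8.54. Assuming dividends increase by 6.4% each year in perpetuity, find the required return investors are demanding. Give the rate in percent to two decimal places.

Rearranging the constant-growth DDM: r = D₁/P₀ + g.
r = 8.5400 / 186.49 + 0.064 = 0.04579 + 0.064 = 0.10979

10.98%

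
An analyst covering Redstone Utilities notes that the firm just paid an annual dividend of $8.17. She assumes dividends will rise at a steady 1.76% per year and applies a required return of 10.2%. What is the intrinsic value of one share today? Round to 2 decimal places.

$98.50

Gordon growth model: P₀ = D₁/(r − g). D₁ = 8.17 × (1 + 0.0176) = 8.3138.
P₀ = 8.3138 / (0.102 − 0.0176) = 8.3138 / 0.0844 = 98.5046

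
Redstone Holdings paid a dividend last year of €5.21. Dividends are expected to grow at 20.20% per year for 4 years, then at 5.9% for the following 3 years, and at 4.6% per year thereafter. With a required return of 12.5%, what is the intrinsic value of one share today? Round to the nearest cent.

€117.72

Three-stage DDM. Project D₁…D_7; terminal Gordon value at t=7 with g = 0.046; discount at r = 0.125.
D_1 = 6.2624
D_2 = 7.5274
D_3 = 9.0480
D_4 = 10.8757
D_5 = 11.5173
D_6 = 12.1968
D_7 = 12.9165
TV_7 = 13.5106/(0.125−0.046) = 171.0205
P₀ = Σ Dₜ/(1+r)ᵗ + TV_7/(1+r)^7 = 117.7155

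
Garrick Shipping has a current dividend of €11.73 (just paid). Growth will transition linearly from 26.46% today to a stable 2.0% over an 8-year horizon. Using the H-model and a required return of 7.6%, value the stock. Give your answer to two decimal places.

H-model: P₀ = D₀[(1+g_L) + H(g_S−g_L)]/(r−g_L), with H = 8/2 = 4.
P₀ = 11.73 × [(1+0.02) + 4×(0.2646−0.02)] / (0.076−0.02)
   = 11.73 × 1.9984 / 0.056 = 418.5934

€418.59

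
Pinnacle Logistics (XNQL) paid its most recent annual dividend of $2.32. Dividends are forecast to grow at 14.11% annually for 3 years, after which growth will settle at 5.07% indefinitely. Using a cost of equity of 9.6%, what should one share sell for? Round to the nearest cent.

Two-stage DDM. Project D₁…D_3 at 0.1411, terminal growth 0.0507, discount at r = 0.096.
D_1 = 2.6474
D_2 = 3.0209
D_3 = 3.4471
Terminal value at t=3: TV = D_4/(r−g) = 3.6219/(0.096−0.0507) = 79.9539
P₀ = 2.6474/(1+0.096)^1 + 3.0209/(1+0.096)^2 + 3.4471/(1+0.096)^3 + 79.9539/(1+0.096)^3 = 68.2793

$68.28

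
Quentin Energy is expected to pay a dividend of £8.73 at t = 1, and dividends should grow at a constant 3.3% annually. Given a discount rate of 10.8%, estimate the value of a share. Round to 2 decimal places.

Gordon growth model: P₀ = D₁/(r − g), with D₁ = 8.73 given directly.
P₀ = 8.7300 / (0.108 − 0.033) = 8.7300 / 0.075 = 116.4000

£116.40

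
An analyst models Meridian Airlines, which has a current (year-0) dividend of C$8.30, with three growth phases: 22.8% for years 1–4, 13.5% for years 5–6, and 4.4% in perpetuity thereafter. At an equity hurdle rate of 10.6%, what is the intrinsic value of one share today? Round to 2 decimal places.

C$293.34

Three-stage DDM. Project D₁…D_6; terminal Gordon value at t=6 with g = 0.044; discount at r = 0.106.
D_1 = 10.1924
D_2 = 12.5163
D_3 = 15.3700
D_4 = 18.8743
D_5 = 21.4224
D_6 = 24.3144
TV_6 = 25.3842/(0.106−0.044) = 409.4229
P₀ = Σ Dₜ/(1+r)ᵗ + TV_6/(1+r)^6 = 293.3385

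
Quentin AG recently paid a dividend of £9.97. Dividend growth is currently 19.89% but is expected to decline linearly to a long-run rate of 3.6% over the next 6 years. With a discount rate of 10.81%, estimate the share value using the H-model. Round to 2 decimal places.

£210.84

H-model: P₀ = D₀[(1+g_L) + H(g_S−g_L)]/(r−g_L), with H = 6/2 = 3.
P₀ = 9.97 × [(1+0.036) + 3×(0.1989−0.036)] / (0.1081−0.036)
   = 9.97 × 1.5247 / 0.0721 = 210.8358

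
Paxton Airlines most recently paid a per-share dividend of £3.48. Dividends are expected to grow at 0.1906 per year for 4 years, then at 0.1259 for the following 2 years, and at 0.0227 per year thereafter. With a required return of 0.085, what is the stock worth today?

£117.51

Three-stage DDM. Project D₁…D_6; terminal Gordon value at t=6 with g = 0.0227; discount at r = 0.085.
D_1 = 4.1433
D_2 = 4.9330
D_3 = 5.8732
D_4 = 6.9927
D_5 = 7.8730
D_6 = 8.8643
TV_6 = 9.0655/(0.085−0.0227) = 145.5133
P₀ = Σ Dₜ/(1+r)ᵗ + TV_6/(1+r)^6 = 117.5139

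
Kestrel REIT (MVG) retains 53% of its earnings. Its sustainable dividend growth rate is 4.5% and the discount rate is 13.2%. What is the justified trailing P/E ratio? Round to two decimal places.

Payout ratio b = 1 − 0.53 = 0.47.
Justified trailing P/E = b(1+g)/(r−g) = 0.47×(1+0.045)/(0.132−0.045) = 5.6454

5.65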